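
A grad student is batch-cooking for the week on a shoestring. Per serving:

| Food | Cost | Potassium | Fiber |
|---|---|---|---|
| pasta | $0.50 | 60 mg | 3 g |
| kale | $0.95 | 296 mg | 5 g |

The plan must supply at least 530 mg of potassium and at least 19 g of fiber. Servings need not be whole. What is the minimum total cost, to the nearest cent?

Check every corner: each single food scaled to meet both minima, and each pair solved so both constraints bind.
pasta only: max(530/60, 19/3) = 8.833 servings → $4.42.
kale only: max(530/296, 19/5) = 3.8 servings → $3.61.
pasta + kale with both tight: 5.058 servings and 0.7653 servings → $3.26.
So the least-cost plan costs $3.26.

$3.26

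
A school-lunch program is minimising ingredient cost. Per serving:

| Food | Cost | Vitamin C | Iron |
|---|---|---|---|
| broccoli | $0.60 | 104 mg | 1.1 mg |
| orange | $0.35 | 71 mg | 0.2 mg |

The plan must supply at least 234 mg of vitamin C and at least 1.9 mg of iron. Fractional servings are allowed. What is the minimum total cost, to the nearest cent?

With two linear requirements the optimum uses one or two foods; enumerate the corners.
broccoli only: max(234/104, 1.9/1.1) = 2.25 servings → $1.35.
orange only: max(234/71, 1.9/0.2) = 9.5 servings → $3.33.
broccoli + orange with both tight: 1.538 servings and 1.044 servings → $1.29.
So the least-cost plan costs $1.29.

$1.29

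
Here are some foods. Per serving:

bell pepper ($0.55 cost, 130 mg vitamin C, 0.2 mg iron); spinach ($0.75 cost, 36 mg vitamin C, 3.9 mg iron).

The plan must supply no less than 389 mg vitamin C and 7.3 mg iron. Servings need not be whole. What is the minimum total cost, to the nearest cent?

$2.69

bell pepper only: max(389/130, 7.3/0.2) = 36.5 servings → $20.07.
spinach only: max(389/36, 7.3/3.9) = 10.81 servings → $8.10.
bell pepper + spinach with both tight: 2.51 servings and 1.743 servings → $2.69.
The minimum over all feasible corners is $2.69.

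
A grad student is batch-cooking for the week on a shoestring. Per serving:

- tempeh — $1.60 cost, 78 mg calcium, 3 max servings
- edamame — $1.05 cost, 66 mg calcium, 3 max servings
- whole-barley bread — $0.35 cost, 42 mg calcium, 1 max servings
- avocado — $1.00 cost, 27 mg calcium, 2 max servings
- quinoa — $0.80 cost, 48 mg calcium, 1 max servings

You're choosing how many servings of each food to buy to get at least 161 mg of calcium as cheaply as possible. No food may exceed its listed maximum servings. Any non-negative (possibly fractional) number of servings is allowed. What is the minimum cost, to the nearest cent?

Cost per mg of calcium: whole-barley bread $0.0083, edamame $0.0159, quinoa $0.0167, tempeh $0.0205, avocado $0.0370.
Take 1 serving of whole-barley bread: +42.0 mg calcium for $0.35 (total $0.35, still need 119.0 mg).
Take 1.803 servings of edamame: +119.0 mg calcium for $1.89 (total $2.24, still need 0.0 mg).
Filling from the cheapest source first is optimal under one linear minimum: $2.24.

$2.24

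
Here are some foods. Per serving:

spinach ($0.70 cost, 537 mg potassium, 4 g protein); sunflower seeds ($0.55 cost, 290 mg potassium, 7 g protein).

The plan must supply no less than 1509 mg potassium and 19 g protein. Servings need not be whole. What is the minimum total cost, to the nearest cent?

Two binding constraints pin down two serving amounts, so the optimal mix uses at most two foods. The candidates are each food alone (scaled to the tighter of potassium/protein) and each pair with both constraints tight.
spinach only: max(1509/537, 19/4) = 4.75 servings → $3.33.
sunflower seeds only: max(1509/290, 19/7) = 5.203 servings → $2.86.
spinach + sunflower seeds with both tight: 1.944 servings and 1.603 servings → $2.24.
So the least-cost plan costs $2.24.

$2.24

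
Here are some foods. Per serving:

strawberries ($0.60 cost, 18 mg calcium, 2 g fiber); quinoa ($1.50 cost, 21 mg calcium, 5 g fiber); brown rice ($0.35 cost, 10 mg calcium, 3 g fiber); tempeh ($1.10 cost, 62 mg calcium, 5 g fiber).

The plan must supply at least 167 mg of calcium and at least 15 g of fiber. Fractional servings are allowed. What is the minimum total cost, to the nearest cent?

$3.08

For a min-cost LP with two ≥-constraints, a basic feasible solution has at most two positive variables.
strawberries only: max(167/18, 15/2) = 9.278 servings → $5.57.
quinoa only: max(167/21, 15/5) = 7.952 servings → $11.93.
brown rice only: max(167/10, 15/3) = 16.7 servings → $5.84.
tempeh only: max(167/62, 15/5) = 3 servings → $3.30.
strawberries + quinoa with both targets exact would need a negative amount; discard.
strawberries + brown rice: the both-tight solution has a negative serving — not a feasible corner.
strawberries + tempeh with both tight: 2.794 servings and 1.882 servings → $3.75.
quinoa + brown rice with both targets exact would need a negative amount; discard.
quinoa + tempeh with both tight: 0.4634 servings and 2.537 servings → $3.49.
brown rice + tempeh with both tight: 0.6985 servings and 2.581 servings → $3.08.
So the least-cost plan costs $3.08.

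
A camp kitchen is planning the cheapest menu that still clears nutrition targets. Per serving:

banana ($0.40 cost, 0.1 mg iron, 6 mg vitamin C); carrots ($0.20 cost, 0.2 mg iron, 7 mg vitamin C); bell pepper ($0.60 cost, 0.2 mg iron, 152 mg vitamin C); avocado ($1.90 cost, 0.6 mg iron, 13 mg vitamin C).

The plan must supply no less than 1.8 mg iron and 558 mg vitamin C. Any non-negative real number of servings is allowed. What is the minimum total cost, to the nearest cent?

banana only: max(1.8/0.1, 558/6) = 93 servings → $37.20.
carrots only: max(1.8/0.2, 558/7) = 79.71 servings → $15.94.
bell pepper only: max(1.8/0.2, 558/152) = 9 servings → $5.40.
avocado only: max(1.8/0.6, 558/13) = 42.92 servings → $81.55.
banana + carrots: the both-tight solution has a negative serving — not a feasible corner.
banana + bell pepper with both tight: 11.57 servings and 3.214 servings → $6.56.
banana + avocado: intersection lies outside the first quadrant.
carrots + bell pepper with both tight: 5.586 servings and 3.414 servings → $3.17.
carrots + avocado: the both-tight solution has a negative serving — not a feasible corner.
bell pepper + avocado with both tight: 3.515 servings and 1.828 servings → $5.58.
Cheapest feasible corner: $3.17.

$3.17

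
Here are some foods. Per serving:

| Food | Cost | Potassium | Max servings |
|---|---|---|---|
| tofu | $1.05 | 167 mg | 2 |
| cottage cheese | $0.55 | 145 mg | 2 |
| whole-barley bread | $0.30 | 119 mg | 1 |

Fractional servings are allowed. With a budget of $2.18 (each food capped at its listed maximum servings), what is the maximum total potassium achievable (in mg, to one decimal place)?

Potassium per dollar: whole-barley bread 396.7, cottage cheese 263.6, tofu 159.
Take 1 serving of whole-barley bread: spends $0.30, +119.0 mg potassium (running total 119.0 mg).
Take 2 servings of cottage cheese: spends $1.10, +290.0 mg potassium (running total 409.0 mg).
Take 0.7429 servings of tofu: spends $0.78, +124.1 mg potassium (running total 533.1 mg).
Filling greedily by potassium-per-dollar is optimal for one linear limit, giving 533.1 mg.

533.1 mg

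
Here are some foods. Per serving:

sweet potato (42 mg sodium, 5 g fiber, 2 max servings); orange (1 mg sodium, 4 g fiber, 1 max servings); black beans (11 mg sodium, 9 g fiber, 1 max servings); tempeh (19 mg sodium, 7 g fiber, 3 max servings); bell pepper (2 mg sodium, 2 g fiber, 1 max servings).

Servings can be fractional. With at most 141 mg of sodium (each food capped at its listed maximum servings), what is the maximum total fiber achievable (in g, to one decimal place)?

44.3 g

Fiber per mg sodium: orange 4, bell pepper 1, black beans 0.8182, tempeh 0.3684, sweet potato 0.119.
Take 1 serving of orange: uses 1 mg sodium, +4.0 g fiber (running total 4.0 g).
Take 1 serving of bell pepper: uses 2 mg sodium, +2.0 g fiber (running total 6.0 g).
Take 1 serving of black beans: uses 11 mg sodium, +9.0 g fiber (running total 15.0 g).
Take 3 servings of tempeh: uses 57 mg sodium, +21.0 g fiber (running total 36.0 g).
Take 1.667 servings of sweet potato: uses 70 mg sodium, +8.3 g fiber (running total 44.3 g).
Greedy by best ratio exhausts the sodium allowance optimally: 44.3 g.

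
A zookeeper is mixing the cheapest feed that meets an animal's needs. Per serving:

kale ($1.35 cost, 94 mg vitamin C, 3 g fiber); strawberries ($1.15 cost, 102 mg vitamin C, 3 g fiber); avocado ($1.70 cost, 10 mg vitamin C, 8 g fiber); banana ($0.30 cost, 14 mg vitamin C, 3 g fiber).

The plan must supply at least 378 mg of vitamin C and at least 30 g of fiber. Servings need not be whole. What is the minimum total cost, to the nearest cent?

$5.30

This is a tiny linear program; its minimum lies at a vertex of the feasible set. List the vertices and price them.
kale only: max(378/94, 30/3) = 10 servings → $13.50.
strawberries only: max(378/102, 30/3) = 10 servings → $11.50.
avocado only: max(378/10, 30/8) = 37.8 servings → $64.26.
banana only: max(378/14, 30/3) = 27 servings → $8.10.
kale + strawberries: intersection lies outside the first quadrant.
kale + avocado with both tight: 3.773 servings and 2.335 servings → $9.06.
kale + banana with both tight: 2.975 servings and 7.025 servings → $6.12.
strawberries + avocado with both tight: 3.466 servings and 2.45 servings → $8.15.
strawberries + banana with both tight: 2.705 servings and 7.295 servings → $5.30.
avocado + banana: the both-tight solution has a negative serving — not a feasible corner.
The minimum over all feasible corners is $5.30.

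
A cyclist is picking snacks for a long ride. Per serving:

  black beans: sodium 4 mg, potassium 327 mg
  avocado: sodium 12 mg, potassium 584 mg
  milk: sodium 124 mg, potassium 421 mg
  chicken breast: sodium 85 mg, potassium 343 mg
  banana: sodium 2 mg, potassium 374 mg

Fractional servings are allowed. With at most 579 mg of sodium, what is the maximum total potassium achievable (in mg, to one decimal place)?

Potassium per mg sodium: banana 187, black beans 81.75, avocado 48.67, chicken breast 4.035, milk 3.395.
With no serving limits, spend the whole sodium allowance on banana: 579 mg / 2 mg × 374 mg = 108273.0 mg.

108273.0 mg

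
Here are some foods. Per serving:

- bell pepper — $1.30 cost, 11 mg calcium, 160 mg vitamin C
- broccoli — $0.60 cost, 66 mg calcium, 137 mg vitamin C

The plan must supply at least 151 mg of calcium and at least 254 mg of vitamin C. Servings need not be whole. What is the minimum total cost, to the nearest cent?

$1.37

A basic optimal solution has at most two foods positive. Try each food alone and each pair with both targets met exactly.
bell pepper only: max(151/11, 254/160) = 13.73 servings → $17.85.
broccoli only: max(151/66, 254/137) = 2.288 servings → $1.37.
bell pepper + broccoli with both targets exact would need a negative amount; discard.
The minimum over all feasible corners is $1.37.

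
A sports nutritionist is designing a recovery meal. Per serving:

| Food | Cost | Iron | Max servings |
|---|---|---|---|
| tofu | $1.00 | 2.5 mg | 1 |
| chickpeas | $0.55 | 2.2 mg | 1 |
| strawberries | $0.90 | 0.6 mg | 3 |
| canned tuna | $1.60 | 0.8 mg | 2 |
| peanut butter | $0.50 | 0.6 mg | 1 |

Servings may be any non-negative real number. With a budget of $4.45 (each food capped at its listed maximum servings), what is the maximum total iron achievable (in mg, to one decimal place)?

Iron per dollar: chickpeas 4, tofu 2.5, peanut butter 1.2, strawberries 0.6667, canned tuna 0.5.
Take 1 serving of chickpeas: spends $0.55, +2.2 mg iron (running total 2.2 mg).
Take 1 serving of tofu: spends $1.00, +2.5 mg iron (running total 4.7 mg).
Take 1 serving of peanut butter: spends $0.50, +0.6 mg iron (running total 5.3 mg).
Take 2.667 servings of strawberries: spends $2.40, +1.6 mg iron (running total 6.9 mg).
Filling greedily by iron-per-dollar is optimal for one linear limit, giving 6.9 mg.

6.9 mg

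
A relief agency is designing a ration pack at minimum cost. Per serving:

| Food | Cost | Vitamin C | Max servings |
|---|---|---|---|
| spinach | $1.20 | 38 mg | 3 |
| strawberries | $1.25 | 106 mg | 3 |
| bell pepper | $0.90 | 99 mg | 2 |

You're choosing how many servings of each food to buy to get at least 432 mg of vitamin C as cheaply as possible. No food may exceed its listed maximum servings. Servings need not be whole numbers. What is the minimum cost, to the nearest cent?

Cost per mg of vitamin C: bell pepper $0.0091, strawberries $0.0118, spinach $0.0316.
Take 2 servings of bell pepper: +198.0 mg vitamin C for $1.80 (total $1.80, still need 234.0 mg).
Take 2.208 servings of strawberries: +234.0 mg vitamin C for $2.76 (total $4.56, still need 0.0 mg).
Greedy by cheapest-per-mg is optimal for a single linear constraint, so the minimum cost is $4.56.

$4.56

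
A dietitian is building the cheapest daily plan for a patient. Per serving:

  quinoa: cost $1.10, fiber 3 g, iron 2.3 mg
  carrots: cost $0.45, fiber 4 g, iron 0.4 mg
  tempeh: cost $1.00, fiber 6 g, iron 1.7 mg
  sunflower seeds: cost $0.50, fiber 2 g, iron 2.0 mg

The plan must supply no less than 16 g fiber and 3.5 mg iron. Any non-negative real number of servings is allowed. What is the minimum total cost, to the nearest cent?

$2.09

Minimising a linear cost over {fiber ≥ 16, iron ≥ 3.5, servings ≥ 0} — the optimum is at a vertex, using one or two foods.
quinoa only: max(16/3, 3.5/2.3) = 5.333 servings → $5.87.
carrots only: max(16/4, 3.5/0.4) = 8.75 servings → $3.94.
tempeh only: max(16/6, 3.5/1.7) = 2.667 servings → $2.67.
sunflower seeds only: max(16/2, 3.5/2.0) = 8 servings → $4.00.
quinoa + carrots with both tight: 0.95 servings and 3.288 servings → $2.52.
quinoa + tempeh with both targets exact would need a negative amount; discard.
quinoa + sunflower seeds with both targets exact would need a negative amount; discard.
carrots + tempeh with both tight: 1.409 servings and 1.727 servings → $2.36.
carrots + sunflower seeds with both tight: 3.472 servings and 1.056 servings → $2.09.
tempeh + sunflower seeds: intersection lies outside the first quadrant.
Cheapest feasible corner: $2.09.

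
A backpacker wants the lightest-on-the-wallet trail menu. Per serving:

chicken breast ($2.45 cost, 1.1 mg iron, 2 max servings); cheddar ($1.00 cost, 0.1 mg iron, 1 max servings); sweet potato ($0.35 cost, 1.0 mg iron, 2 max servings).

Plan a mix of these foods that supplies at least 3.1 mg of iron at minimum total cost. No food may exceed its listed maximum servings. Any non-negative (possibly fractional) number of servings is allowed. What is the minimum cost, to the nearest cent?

Cost per mg of iron: sweet potato $0.3500, chicken breast $2.2273, cheddar $10.0000.
Take 2 servings of sweet potato: +2.0 mg iron for $0.70 (total $0.70, still need 1.1 mg).
Take 1 serving of chicken breast: +1.1 mg iron for $2.45 (total $3.15, still need 0.0 mg).
Filling from the cheapest source first is optimal under one linear minimum: $3.15.

$3.15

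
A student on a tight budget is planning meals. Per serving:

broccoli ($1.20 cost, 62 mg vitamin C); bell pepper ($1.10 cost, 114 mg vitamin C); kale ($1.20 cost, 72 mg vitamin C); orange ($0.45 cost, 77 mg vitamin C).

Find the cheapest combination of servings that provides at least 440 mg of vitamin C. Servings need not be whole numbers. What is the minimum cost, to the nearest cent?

Cost per mg of vitamin C: orange $0.0058, bell pepper $0.0096, kale $0.0167, broccoli $0.0194.
With no serving limits, use only orange: 440 mg / 77 mg = 5.714 servings × $0.45 = $2.57.

$2.57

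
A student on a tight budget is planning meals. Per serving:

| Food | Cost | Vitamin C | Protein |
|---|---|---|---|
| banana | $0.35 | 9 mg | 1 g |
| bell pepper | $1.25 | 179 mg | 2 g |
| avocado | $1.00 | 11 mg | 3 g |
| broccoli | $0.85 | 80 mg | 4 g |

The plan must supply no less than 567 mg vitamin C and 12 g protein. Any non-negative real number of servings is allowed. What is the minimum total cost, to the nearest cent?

banana only: max(567/9, 12/1) = 63 servings → $22.05.
bell pepper only: max(567/179, 12/2) = 6 servings → $7.50.
avocado only: max(567/11, 12/3) = 51.55 servings → $51.55.
broccoli only: max(567/80, 12/4) = 7.088 servings → $6.02.
banana + bell pepper with both tight: 6.298 servings and 2.851 servings → $5.77.
banana + avocado: the both-tight solution has a negative serving — not a feasible corner.
banana + broccoli: intersection lies outside the first quadrant.
bell pepper + avocado with both tight: 3.047 servings and 1.969 servings → $5.78.
bell pepper + broccoli with both tight: 2.353 servings and 1.824 servings → $4.49.
avocado + broccoli: the both-tight solution has a negative serving — not a feasible corner.
Cheapest feasible corner: $4.49.

$4.49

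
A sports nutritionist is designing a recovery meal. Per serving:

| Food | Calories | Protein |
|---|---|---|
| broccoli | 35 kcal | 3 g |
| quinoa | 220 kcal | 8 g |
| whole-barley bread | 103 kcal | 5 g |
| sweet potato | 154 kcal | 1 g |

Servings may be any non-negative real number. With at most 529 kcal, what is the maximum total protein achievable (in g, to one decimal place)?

45.3 g

Protein per kcal: broccoli 0.08571, whole-barley bread 0.04854, quinoa 0.03636, sweet potato 0.006494.
With no serving limits, spend the whole calories allowance on broccoli: 529 kcal / 35 kcal × 3 g = 45.3 g.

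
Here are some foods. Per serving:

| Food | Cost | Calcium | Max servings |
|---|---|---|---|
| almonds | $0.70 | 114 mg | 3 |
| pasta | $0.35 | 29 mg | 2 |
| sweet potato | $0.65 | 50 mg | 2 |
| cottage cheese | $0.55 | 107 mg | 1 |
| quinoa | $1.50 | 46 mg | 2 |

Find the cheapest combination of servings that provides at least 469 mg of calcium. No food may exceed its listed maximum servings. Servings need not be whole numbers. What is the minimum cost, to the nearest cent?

Cost per mg of calcium: cottage cheese $0.0051, almonds $0.0061, pasta $0.0121, sweet potato $0.0130, quinoa $0.0326.
Take 1 serving of cottage cheese: +107.0 mg calcium for $0.55 (total $0.55, still need 362.0 mg).
Take 3 servings of almonds: +342.0 mg calcium for $2.10 (total $2.65, still need 20.0 mg).
Take 0.6897 servings of pasta: +20.0 mg calcium for $0.24 (total $2.89, still need 0.0 mg).
Greedy by cheapest-per-mg is optimal for a single linear constraint, so the minimum cost is $2.89.

$2.89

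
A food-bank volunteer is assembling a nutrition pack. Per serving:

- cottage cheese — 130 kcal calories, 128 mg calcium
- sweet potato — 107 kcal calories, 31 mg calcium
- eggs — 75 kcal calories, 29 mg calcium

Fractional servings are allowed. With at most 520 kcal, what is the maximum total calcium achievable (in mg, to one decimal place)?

Calcium per kcal: cottage cheese 0.9846, eggs 0.3867, sweet potato 0.2897.
With no serving limits, spend the whole calories allowance on cottage cheese: 520 kcal / 130 kcal × 128 mg = 512.0 mg.

512.0 mg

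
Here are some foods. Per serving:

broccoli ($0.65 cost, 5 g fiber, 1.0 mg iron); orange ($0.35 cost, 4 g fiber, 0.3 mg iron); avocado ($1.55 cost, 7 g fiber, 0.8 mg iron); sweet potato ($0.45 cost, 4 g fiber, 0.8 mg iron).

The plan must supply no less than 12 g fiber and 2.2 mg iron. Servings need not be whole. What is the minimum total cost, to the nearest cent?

An LP optimum is at a vertex; with two nutrient constraints at most two foods are used. Check each candidate.
broccoli only: max(12/5, 2.2/1.0) = 2.4 servings → $1.56.
orange only: max(12/4, 2.2/0.3) = 7.333 servings → $2.57.
avocado only: max(12/7, 2.2/0.8) = 2.75 servings → $4.26.
sweet potato only: max(12/4, 2.2/0.8) = 3 servings → $1.35.
broccoli + orange with both tight: 2.08 servings and 0.4 servings → $1.49.
broccoli + avocado with both tight: 1.933 servings and 0.3333 servings → $1.77.
broccoli + sweet potato (both tight): parallel constraints — no distinct corner.
orange + avocado: the both-tight solution has a negative serving — not a feasible corner.
orange + sweet potato with both tight: 0.4 servings and 2.6 servings → $1.31.
avocado + sweet potato with both tight: 0.3333 servings and 2.417 servings → $1.60.
The minimum over all feasible corners is $1.31.

$1.31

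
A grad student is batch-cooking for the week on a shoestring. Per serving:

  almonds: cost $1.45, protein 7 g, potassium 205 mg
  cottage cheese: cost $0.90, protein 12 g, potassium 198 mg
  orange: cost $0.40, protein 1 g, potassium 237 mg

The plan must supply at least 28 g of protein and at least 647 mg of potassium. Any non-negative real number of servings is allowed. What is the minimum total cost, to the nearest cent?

Check every corner: each single food scaled to meet both minima, and each pair solved so both constraints bind.
almonds only: max(28/7, 647/205) = 4 servings → $5.80.
cottage cheese only: max(28/12, 647/198) = 3.268 servings → $2.94.
orange only: max(28/1, 647/237) = 28 servings → $11.20.
almonds + cottage cheese with both tight: 2.067 servings and 1.128 servings → $4.01.
almonds + orange: the both-tight solution has a negative serving — not a feasible corner.
cottage cheese + orange with both tight: 2.263 servings and 0.839 servings → $2.37.
So the least-cost plan costs $2.37.

$2.37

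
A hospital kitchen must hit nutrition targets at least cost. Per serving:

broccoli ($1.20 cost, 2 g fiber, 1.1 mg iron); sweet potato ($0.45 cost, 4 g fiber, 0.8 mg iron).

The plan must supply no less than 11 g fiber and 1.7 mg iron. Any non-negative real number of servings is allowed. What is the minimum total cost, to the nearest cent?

$1.24

Minimising a linear cost over {fiber ≥ 11, iron ≥ 1.7, servings ≥ 0} — the optimum is at a vertex, using one or two foods.
broccoli only: max(11/2, 1.7/1.1) = 5.5 servings → $6.60.
sweet potato only: max(11/4, 1.7/0.8) = 2.75 servings → $1.24.
broccoli + sweet potato: intersection lies outside the first quadrant.
Cheapest feasible corner: $1.24.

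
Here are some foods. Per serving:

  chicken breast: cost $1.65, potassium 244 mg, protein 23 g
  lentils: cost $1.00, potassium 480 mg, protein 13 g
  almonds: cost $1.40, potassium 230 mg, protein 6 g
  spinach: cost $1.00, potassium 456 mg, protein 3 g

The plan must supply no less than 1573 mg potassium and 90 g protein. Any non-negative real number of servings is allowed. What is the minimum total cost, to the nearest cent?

For a min-cost LP with two ≥-constraints, a basic feasible solution has at most two positive variables.
chicken breast only: max(1573/244, 90/23) = 6.447 servings → $10.64.
lentils only: max(1573/480, 90/13) = 6.923 servings → $6.92.
almonds only: max(1573/230, 90/6) = 15 servings → $21.00.
spinach only: max(1573/456, 90/3) = 30 servings → $30.00.
chicken breast + lentils with both tight: 2.892 servings and 1.807 servings → $6.58.
chicken breast + almonds with both tight: 2.944 servings and 3.716 servings → $10.06.
chicken breast + spinach with both tight: 3.723 servings and 1.457 servings → $7.60.
lentils + almonds with both targets exact would need a negative amount; discard.
lentils + spinach with both targets exact would need a negative amount; discard.
almonds + spinach with both targets exact would need a negative amount; discard.
Cheapest feasible corner: $6.58.

$6.58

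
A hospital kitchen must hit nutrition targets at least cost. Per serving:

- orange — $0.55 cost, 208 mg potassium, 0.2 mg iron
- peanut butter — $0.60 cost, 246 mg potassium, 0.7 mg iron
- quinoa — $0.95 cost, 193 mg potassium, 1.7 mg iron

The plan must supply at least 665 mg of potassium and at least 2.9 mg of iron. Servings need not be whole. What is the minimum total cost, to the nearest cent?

$2.04

Minimising a linear cost over {potassium ≥ 665, iron ≥ 2.9, servings ≥ 0} — the optimum is at a vertex, using one or two foods.
orange only: max(665/208, 2.9/0.2) = 14.5 servings → $7.97.
peanut butter only: max(665/246, 2.9/0.7) = 4.143 servings → $2.49.
quinoa only: max(665/193, 2.9/1.7) = 3.446 servings → $3.27.
orange + peanut butter: intersection lies outside the first quadrant.
orange + quinoa with both tight: 1.812 servings and 1.493 servings → $2.41.
peanut butter + quinoa with both tight: 2.016 servings and 0.8757 servings → $2.04.
The minimum over all feasible corners is $2.04.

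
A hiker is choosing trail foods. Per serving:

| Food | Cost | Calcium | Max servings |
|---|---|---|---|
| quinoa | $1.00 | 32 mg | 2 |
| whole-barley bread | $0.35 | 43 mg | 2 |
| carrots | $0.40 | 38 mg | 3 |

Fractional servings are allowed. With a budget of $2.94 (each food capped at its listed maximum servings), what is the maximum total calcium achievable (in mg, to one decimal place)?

233.3 mg

Calcium per dollar: whole-barley bread 122.9, carrots 95, quinoa 32.
Take 2 servings of whole-barley bread: spends $0.70, +86.0 mg calcium (running total 86.0 mg).
Take 3 servings of carrots: spends $1.20, +114.0 mg calcium (running total 200.0 mg).
Take 1.04 servings of quinoa: spends $1.04, +33.3 mg calcium (running total 233.3 mg).
Filling greedily by calcium-per-dollar is optimal for one linear limit, giving 233.3 mg.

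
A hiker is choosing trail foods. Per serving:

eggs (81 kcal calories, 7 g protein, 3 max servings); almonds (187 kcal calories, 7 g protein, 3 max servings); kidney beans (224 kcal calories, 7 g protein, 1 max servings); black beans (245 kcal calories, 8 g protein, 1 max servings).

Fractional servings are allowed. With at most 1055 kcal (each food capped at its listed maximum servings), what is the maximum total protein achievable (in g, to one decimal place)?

Protein per kcal: eggs 0.08642, almonds 0.03743, black beans 0.03265, kidney beans 0.03125.
Take 3 servings of eggs: uses 243 kcal, +21.0 g protein (running total 21.0 g).
Take 3 servings of almonds: uses 561 kcal, +21.0 g protein (running total 42.0 g).
Take 1 serving of black beans: uses 245 kcal, +8.0 g protein (running total 50.0 g).
Take 0.02679 servings of kidney beans: uses 6 kcal, +0.2 g protein (running total 50.2 g).
Greedy by best ratio exhausts the calories allowance optimally: 50.2 g.

50.2 g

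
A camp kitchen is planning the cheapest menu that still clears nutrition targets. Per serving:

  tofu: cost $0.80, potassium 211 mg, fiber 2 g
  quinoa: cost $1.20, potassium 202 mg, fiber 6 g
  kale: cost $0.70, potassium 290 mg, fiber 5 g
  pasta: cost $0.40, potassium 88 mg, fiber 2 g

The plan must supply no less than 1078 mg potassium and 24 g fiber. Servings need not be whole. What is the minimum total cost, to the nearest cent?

$3.36

At the optimum either one food covers both requirements or two foods hit both targets exactly; no other combination can be cheaper.
tofu only: max(1078/211, 24/2) = 12 servings → $9.60.
quinoa only: max(1078/202, 24/6) = 5.337 servings → $6.40.
kale only: max(1078/290, 24/5) = 4.8 servings → $3.36.
pasta only: max(1078/88, 24/2) = 12.25 servings → $4.90.
tofu + quinoa with both tight: 1.879 servings and 3.374 servings → $5.55.
tofu + kale with both targets exact would need a negative amount; discard.
tofu + pasta with both tight: 0.1789 servings and 11.82 servings → $4.87.
quinoa + kale with both tight: 2.151 servings and 2.219 servings → $4.13.
quinoa + pasta with both targets exact would need a negative amount; discard.
kale + pasta with both tight: 0.3143 servings and 11.21 servings → $4.71.
The minimum over all feasible corners is $3.36.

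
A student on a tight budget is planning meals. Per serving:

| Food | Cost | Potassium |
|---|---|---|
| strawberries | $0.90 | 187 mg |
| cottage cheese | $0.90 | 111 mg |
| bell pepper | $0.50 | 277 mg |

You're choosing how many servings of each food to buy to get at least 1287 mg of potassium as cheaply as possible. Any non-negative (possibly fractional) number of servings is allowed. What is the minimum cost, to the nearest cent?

$2.32

Cost per mg of potassium: bell pepper $0.0018, strawberries $0.0048, cottage cheese $0.0081.
With no serving limits, use only bell pepper: 1287 mg / 277 mg = 4.646 servings × $0.50 = $2.32.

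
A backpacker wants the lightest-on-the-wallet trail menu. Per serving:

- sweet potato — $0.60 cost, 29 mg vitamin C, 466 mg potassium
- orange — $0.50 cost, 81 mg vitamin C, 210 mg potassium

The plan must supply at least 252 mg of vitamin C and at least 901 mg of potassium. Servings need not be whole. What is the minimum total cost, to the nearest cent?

$1.82

With two linear requirements the optimum uses one or two foods; enumerate the corners.
sweet potato only: max(252/29, 901/466) = 8.69 servings → $5.21.
orange only: max(252/81, 901/210) = 4.29 servings → $2.15.
sweet potato + orange with both tight: 0.6337 servings and 2.884 servings → $1.82.
So the least-cost plan costs $1.82.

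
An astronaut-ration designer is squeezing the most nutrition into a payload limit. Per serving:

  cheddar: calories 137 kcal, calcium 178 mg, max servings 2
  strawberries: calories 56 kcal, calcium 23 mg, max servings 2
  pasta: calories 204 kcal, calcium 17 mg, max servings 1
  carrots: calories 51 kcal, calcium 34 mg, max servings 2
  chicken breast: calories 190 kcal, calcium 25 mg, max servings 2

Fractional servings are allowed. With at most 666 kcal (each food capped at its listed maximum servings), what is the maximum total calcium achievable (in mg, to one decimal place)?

493.4 mg

Calcium per kcal: cheddar 1.299, carrots 0.6667, strawberries 0.4107, chicken breast 0.1316, pasta 0.08333.
Take 2 servings of cheddar: uses 274 kcal, +356.0 mg calcium (running total 356.0 mg).
Take 2 servings of carrots: uses 102 kcal, +68.0 mg calcium (running total 424.0 mg).
Take 2 servings of strawberries: uses 112 kcal, +46.0 mg calcium (running total 470.0 mg).
Take 0.9368 servings of chicken breast: uses 178 kcal, +23.4 mg calcium (running total 493.4 mg).
Filling greedily by calcium-per-kcal is optimal for one linear limit, giving 493.4 mg.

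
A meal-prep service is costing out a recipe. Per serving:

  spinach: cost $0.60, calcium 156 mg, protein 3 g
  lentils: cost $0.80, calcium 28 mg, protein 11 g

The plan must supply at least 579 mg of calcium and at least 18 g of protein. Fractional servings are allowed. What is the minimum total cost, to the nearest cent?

$2.68

An LP optimum is at a vertex; with two nutrient constraints at most two foods are used. Check each candidate.
spinach only: max(579/156, 18/3) = 6 servings → $3.60.
lentils only: max(579/28, 18/11) = 20.68 servings → $16.54.
spinach + lentils with both tight: 3.594 servings and 0.6562 servings → $2.68.
So the least-cost plan costs $2.68.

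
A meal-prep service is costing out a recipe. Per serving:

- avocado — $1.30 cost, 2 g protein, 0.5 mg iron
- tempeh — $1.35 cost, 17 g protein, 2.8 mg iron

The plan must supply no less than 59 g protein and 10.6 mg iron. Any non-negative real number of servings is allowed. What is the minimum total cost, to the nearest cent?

Check every corner: each single food scaled to meet both minima, and each pair solved so both constraints bind.
avocado only: max(59/2, 10.6/0.5) = 29.5 servings → $38.35.
tempeh only: max(59/17, 10.6/2.8) = 3.786 servings → $5.11.
avocado + tempeh with both tight: 5.172 servings and 2.862 servings → $10.59.
So the least-cost plan costs $5.11.

$5.11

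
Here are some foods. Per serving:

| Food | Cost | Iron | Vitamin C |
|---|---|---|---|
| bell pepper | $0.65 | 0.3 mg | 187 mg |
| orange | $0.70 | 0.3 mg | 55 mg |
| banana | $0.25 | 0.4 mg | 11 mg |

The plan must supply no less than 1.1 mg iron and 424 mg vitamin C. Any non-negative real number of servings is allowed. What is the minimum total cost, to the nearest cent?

Check every corner: each single food scaled to meet both minima, and each pair solved so both constraints bind.
bell pepper only: max(1.1/0.3, 424/187) = 3.667 servings → $2.38.
orange only: max(1.1/0.3, 424/55) = 7.709 servings → $5.40.
banana only: max(1.1/0.4, 424/11) = 38.55 servings → $9.64.
bell pepper + orange with both tight: 1.684 servings and 1.982 servings → $2.48.
bell pepper + banana with both tight: 2.203 servings and 1.098 servings → $1.71.
orange + banana with both targets exact would need a negative amount; discard.
Cheapest feasible corner: $1.71.

$1.71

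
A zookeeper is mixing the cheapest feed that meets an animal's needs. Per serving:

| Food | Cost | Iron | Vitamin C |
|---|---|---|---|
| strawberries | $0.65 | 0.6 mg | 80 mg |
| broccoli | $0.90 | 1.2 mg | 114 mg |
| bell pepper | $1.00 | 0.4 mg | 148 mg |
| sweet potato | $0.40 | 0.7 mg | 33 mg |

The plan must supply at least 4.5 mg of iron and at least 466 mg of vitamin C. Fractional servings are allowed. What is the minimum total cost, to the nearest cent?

$3.62

Minimising a linear cost over {iron ≥ 4.5, vitamin C ≥ 466, servings ≥ 0} — the optimum is at a vertex, using one or two foods.
strawberries only: max(4.5/0.6, 466/80) = 7.5 servings → $4.88.
broccoli only: max(4.5/1.2, 466/114) = 4.088 servings → $3.68.
bell pepper only: max(4.5/0.4, 466/148) = 11.25 servings → $11.25.
sweet potato only: max(4.5/0.7, 466/33) = 14.12 servings → $5.65.
strawberries + broccoli with both tight: 1.674 servings and 2.913 servings → $3.71.
strawberries + bell pepper: intersection lies outside the first quadrant.
strawberries + sweet potato with both tight: 4.909 servings and 2.221 servings → $4.08.
broccoli + bell pepper with both tight: 3.633 servings and 0.35 servings → $3.62.
broccoli + sweet potato with both targets exact would need a negative amount; discard.
bell pepper + sweet potato with both tight: 1.966 servings and 5.305 servings → $4.09.
Cheapest feasible corner: $3.62.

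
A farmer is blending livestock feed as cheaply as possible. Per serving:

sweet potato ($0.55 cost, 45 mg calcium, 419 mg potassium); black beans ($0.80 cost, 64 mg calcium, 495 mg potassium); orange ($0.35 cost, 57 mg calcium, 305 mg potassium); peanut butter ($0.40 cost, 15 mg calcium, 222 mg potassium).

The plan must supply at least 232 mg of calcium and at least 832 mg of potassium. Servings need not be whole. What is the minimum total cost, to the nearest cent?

$1.42

A basic optimal solution has at most two foods positive. Try each food alone and each pair with both targets met exactly.
sweet potato only: max(232/45, 832/419) = 5.156 servings → $2.84.
black beans only: max(232/64, 832/495) = 3.625 servings → $2.90.
orange only: max(232/57, 832/305) = 4.07 servings → $1.42.
peanut butter only: max(232/15, 832/222) = 15.47 servings → $6.19.
sweet potato + black beans with both targets exact would need a negative amount; discard.
sweet potato + orange: the both-tight solution has a negative serving — not a feasible corner.
sweet potato + peanut butter: the both-tight solution has a negative serving — not a feasible corner.
black beans + orange: the both-tight solution has a negative serving — not a feasible corner.
black beans + peanut butter with both targets exact would need a negative amount; discard.
orange + peanut butter with both targets exact would need a negative amount; discard.
So the least-cost plan costs $1.42.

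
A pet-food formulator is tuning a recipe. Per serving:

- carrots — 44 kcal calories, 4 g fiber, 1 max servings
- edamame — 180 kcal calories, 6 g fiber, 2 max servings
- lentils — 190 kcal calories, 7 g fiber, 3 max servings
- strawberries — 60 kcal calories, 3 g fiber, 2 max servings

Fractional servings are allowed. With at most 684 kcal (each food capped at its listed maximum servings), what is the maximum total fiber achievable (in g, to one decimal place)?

Fiber per kcal: carrots 0.09091, strawberries 0.05, lentils 0.03684, edamame 0.03333.
Take 1 serving of carrots: uses 44 kcal, +4.0 g fiber (running total 4.0 g).
Take 2 servings of strawberries: uses 120 kcal, +6.0 g fiber (running total 10.0 g).
Take 2.737 servings of lentils: uses 520 kcal, +19.2 g fiber (running total 29.2 g).
Greedy by best ratio exhausts the calories allowance optimally: 29.2 g.

29.2 g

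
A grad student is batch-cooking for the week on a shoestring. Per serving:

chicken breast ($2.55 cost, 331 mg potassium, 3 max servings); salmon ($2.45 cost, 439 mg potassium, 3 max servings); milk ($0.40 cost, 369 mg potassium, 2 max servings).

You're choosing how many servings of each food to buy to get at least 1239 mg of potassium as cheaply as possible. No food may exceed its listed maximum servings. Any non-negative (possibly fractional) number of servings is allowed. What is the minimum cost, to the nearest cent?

$3.60

Cost per mg of potassium: milk $0.0011, salmon $0.0056, chicken breast $0.0077.
Take 2 servings of milk: +738.0 mg potassium for $0.80 (total $0.80, still need 501.0 mg).
Take 1.141 servings of salmon: +501.0 mg potassium for $2.80 (total $3.60, still need 0.0 mg).
Filling from the cheapest source first is optimal under one linear minimum: $3.60.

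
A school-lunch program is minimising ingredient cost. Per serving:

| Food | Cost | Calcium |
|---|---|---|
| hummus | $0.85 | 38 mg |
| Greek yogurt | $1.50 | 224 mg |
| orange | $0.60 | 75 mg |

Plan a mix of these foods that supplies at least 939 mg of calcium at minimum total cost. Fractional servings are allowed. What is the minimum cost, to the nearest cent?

$6.29

Cost per mg of calcium: Greek yogurt $0.0067, orange $0.0080, hummus $0.0224.
With no serving limits, use only Greek yogurt: 939 mg / 224 mg = 4.192 servings × $1.50 = $6.29.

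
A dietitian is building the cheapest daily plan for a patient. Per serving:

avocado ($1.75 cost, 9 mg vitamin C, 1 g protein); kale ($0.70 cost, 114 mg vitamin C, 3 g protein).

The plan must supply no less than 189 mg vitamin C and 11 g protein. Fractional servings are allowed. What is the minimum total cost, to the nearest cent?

$2.57

Compare the cost at each extreme point of the feasible region.
avocado only: max(189/9, 11/1) = 21 servings → $36.75.
kale only: max(189/114, 11/3) = 3.667 servings → $2.57.
avocado + kale with both tight: 7.897 servings and 1.034 servings → $14.54.
The minimum over all feasible corners is $2.57.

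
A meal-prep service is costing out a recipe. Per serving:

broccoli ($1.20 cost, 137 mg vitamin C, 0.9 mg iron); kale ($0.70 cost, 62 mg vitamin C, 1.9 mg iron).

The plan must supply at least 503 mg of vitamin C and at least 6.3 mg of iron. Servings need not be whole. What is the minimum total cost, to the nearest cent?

This is a tiny linear program; its minimum lies at a vertex of the feasible set. List the vertices and price them.
broccoli only: max(503/137, 6.3/0.9) = 7 servings → $8.40.
kale only: max(503/62, 6.3/1.9) = 8.113 servings → $5.68.
broccoli + kale with both tight: 2.763 servings and 2.007 servings → $4.72.
The minimum over all feasible corners is $4.72.

$4.72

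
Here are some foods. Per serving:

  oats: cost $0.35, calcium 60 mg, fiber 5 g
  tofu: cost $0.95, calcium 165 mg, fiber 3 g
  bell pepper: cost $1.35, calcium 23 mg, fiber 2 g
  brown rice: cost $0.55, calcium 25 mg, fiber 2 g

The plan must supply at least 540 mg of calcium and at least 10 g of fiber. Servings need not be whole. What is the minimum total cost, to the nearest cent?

The cheapest plan sits at a corner of the feasible region — with two constraints it uses at most two foods.
oats only: max(540/60, 10/5) = 9 servings → $3.15.
tofu only: max(540/165, 10/3) = 3.333 servings → $3.17.
bell pepper only: max(540/23, 10/2) = 23.48 servings → $31.70.
brown rice only: max(540/25, 10/2) = 21.6 servings → $11.88.
oats + tofu with both tight: 0.04651 servings and 3.256 servings → $3.11.
oats + bell pepper: intersection lies outside the first quadrant.
oats + brown rice with both targets exact would need a negative amount; discard.
tofu + bell pepper with both tight: 3.257 servings and 0.1149 servings → $3.25.
tofu + brown rice with both tight: 3.255 servings and 0.1176 servings → $3.16.
bell pepper + brown rice with both targets exact would need a negative amount; discard.
So the least-cost plan costs $3.11.

$3.11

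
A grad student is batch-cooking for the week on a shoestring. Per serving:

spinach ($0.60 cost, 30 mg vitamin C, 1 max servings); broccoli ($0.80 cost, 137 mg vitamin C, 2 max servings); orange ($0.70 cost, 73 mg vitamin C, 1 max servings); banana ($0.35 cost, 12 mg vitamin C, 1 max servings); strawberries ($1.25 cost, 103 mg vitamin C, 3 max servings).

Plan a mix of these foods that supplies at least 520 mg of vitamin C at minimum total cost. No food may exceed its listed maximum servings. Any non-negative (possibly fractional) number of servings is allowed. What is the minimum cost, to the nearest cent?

Cost per mg of vitamin C: broccoli $0.0058, orange $0.0096, strawberries $0.0121, spinach $0.0200, banana $0.0292.
Take 2 servings of broccoli: +274.0 mg vitamin C for $1.60 (total $1.60, still need 246.0 mg).
Take 1 serving of orange: +73.0 mg vitamin C for $0.70 (total $2.30, still need 173.0 mg).
Take 1.68 servings of strawberries: +173.0 mg vitamin C for $2.10 (total $4.40, still need 0.0 mg).
Filling from the cheapest source first is optimal under one linear minimum: $4.40.

$4.40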